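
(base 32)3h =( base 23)4L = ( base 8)161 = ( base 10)113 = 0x71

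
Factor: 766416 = 2^4*3^1*7^1*2281^1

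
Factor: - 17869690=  - 2^1*5^1 * 19^1*163^1*577^1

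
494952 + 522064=1017016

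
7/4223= 7/4223 = 0.00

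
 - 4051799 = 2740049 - 6791848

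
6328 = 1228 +5100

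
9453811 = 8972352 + 481459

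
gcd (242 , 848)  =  2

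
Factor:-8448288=-2^5*3^1 * 88003^1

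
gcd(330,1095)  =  15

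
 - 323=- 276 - 47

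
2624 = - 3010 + 5634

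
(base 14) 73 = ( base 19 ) 56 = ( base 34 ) 2X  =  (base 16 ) 65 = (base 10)101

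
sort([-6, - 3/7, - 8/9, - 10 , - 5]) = [-10,-6, - 5, - 8/9, - 3/7 ] 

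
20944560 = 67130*312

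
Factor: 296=2^3 * 37^1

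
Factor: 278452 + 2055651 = 2334103 = 821^1 *2843^1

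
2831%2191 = 640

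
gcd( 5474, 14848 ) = 2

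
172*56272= 9678784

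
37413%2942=2109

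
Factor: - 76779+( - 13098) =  - 89877 = - 3^1*29959^1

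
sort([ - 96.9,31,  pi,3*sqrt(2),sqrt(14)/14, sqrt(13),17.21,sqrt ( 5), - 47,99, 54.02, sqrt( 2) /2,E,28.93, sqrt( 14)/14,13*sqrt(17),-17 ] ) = [ - 96.9, - 47, - 17,sqrt ( 14 ) /14,sqrt(  14) /14, sqrt( 2) /2  ,  sqrt(5),  E,pi, sqrt(13), 3*sqrt (2),17.21,28.93,31, 13*sqrt ( 17),54.02, 99]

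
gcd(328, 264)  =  8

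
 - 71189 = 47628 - 118817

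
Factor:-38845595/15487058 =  - 2^( - 1) * 5^1*17^1 * 19^1*67^1 * 359^1*7743529^( - 1)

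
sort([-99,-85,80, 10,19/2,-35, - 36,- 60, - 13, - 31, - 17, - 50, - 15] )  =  [-99,  -  85,-60, - 50, - 36 ,-35, - 31,- 17, - 15, - 13, 19/2, 10 , 80 ]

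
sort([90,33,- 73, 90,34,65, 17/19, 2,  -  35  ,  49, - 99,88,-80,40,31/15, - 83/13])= [ - 99, - 80 ,- 73, - 35, - 83/13,17/19,  2, 31/15,33,34,40,49 , 65 , 88,90,  90 ]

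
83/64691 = 83/64691 = 0.00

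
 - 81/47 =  -81/47= -1.72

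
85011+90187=175198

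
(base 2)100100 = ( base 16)24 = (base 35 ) 11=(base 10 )36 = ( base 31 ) 15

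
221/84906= 221/84906 = 0.00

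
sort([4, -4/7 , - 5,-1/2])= [ - 5 , - 4/7, - 1/2, 4 ] 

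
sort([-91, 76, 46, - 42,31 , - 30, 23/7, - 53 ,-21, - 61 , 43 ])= [  -  91, - 61, - 53 , - 42, - 30, - 21,  23/7 , 31, 43,46, 76 ]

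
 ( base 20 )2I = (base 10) 58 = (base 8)72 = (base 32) 1q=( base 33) 1P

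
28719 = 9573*3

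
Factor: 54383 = 7^1*17^1*457^1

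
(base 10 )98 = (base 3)10122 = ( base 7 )200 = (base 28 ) 3E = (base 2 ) 1100010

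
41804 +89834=131638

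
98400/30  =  3280=3280.00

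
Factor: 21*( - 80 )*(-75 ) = 126000=2^4*3^2*5^3*7^1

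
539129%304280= 234849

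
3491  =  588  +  2903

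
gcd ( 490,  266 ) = 14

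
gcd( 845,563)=1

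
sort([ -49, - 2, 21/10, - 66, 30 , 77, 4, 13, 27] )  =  [ - 66, - 49, - 2, 21/10, 4,  13,27, 30,77] 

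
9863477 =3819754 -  - 6043723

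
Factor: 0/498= 0^1= 0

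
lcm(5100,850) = 5100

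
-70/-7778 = 35/3889= 0.01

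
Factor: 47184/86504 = 6/11 = 2^1*3^1*11^( - 1) 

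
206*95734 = 19721204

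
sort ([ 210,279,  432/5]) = [ 432/5 , 210 , 279]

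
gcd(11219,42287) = 863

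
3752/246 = 1876/123 = 15.25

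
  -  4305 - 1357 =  - 5662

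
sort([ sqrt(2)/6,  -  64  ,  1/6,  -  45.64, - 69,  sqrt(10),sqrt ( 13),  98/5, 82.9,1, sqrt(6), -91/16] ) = [ - 69, - 64, - 45.64,  -  91/16, 1/6, sqrt(2) /6, 1, sqrt ( 6), sqrt(10), sqrt( 13 ), 98/5, 82.9 ] 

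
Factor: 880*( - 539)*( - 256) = 121425920 = 2^12 * 5^1*7^2 * 11^2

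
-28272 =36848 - 65120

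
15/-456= - 1  +  147/152 =- 0.03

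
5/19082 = 5/19082 = 0.00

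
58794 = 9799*6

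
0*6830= 0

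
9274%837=67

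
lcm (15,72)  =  360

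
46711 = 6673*7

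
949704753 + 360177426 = 1309882179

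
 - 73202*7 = - 512414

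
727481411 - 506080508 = 221400903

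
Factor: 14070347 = 1451^1*9697^1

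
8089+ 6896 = 14985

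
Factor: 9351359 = 1321^1 * 7079^1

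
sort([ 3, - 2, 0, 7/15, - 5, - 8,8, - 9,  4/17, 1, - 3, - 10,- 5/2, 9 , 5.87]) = [ - 10, - 9,-8,-5,  -  3,- 5/2  , - 2, 0, 4/17, 7/15, 1,3, 5.87, 8, 9]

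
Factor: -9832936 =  - 2^3 * 17^2 * 4253^1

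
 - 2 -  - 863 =861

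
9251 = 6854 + 2397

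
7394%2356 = 326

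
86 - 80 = 6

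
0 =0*927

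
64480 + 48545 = 113025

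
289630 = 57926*5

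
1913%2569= 1913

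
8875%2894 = 193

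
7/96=7/96 = 0.07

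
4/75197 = 4/75197 = 0.00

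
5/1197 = 5/1197 = 0.00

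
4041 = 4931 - 890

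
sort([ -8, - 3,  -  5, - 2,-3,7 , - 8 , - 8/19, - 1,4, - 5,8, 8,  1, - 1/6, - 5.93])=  [ - 8, -8, - 5.93,-5, - 5, - 3, - 3, - 2,  -  1, - 8/19, - 1/6,1,4,  7, 8 , 8] 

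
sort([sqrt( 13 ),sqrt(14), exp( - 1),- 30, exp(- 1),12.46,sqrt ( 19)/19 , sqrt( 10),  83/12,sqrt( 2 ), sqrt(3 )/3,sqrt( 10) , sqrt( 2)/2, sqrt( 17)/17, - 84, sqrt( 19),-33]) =[ - 84, - 33, - 30,sqrt( 19 ) /19,sqrt(17 ) /17,  exp( - 1 ), exp( - 1), sqrt(3)/3,sqrt( 2)/2,  sqrt(2),sqrt( 10),sqrt ( 10),sqrt (13),sqrt(14),sqrt(19),83/12,12.46 ] 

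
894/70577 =894/70577 = 0.01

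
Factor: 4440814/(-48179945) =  - 2^1*5^(  -  1)*7^1*11^( - 1)*37^1*449^( - 1)*1951^(-1)*8573^1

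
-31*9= -279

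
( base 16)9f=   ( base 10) 159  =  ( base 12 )113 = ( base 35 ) 4J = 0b10011111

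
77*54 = 4158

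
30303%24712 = 5591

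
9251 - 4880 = 4371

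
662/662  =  1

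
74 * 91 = 6734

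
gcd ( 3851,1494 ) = 1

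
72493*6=434958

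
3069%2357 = 712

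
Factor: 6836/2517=2^2*3^ (- 1)*839^ (- 1)*1709^1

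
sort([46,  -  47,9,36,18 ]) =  [ -47,9,18,36,46]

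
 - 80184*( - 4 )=320736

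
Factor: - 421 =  - 421^1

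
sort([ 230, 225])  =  [ 225, 230] 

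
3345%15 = 0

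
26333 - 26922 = -589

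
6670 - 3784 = 2886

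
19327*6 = 115962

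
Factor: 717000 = 2^3*3^1*5^3*239^1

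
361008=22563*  16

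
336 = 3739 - 3403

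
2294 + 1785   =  4079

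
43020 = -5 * ( - 8604)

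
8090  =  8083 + 7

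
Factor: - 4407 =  - 3^1*13^1*113^1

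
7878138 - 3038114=4840024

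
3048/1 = 3048  =  3048.00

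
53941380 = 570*94634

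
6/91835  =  6/91835 = 0.00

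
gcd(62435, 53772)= 1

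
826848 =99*8352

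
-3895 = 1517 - 5412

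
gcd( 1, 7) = 1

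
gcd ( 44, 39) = 1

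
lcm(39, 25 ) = 975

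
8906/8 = 4453/4 = 1113.25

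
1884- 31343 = -29459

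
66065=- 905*( - 73 ) 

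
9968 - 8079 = 1889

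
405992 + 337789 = 743781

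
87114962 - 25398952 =61716010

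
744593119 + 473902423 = 1218495542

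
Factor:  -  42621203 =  -107^1  *379^1*1051^1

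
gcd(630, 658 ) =14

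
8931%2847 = 390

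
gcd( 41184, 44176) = 176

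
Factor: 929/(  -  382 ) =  - 2^(  -  1 )*191^ ( - 1 ) * 929^1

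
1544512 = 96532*16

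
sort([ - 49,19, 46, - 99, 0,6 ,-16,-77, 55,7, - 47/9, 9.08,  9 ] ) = [ - 99,-77, - 49, - 16, - 47/9,0,6, 7,9,9.08, 19, 46,55] 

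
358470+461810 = 820280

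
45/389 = 45/389= 0.12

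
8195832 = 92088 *89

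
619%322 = 297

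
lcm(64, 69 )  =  4416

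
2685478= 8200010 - 5514532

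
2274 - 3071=-797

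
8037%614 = 55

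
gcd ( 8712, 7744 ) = 968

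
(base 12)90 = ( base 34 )36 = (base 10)108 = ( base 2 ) 1101100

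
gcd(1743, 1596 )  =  21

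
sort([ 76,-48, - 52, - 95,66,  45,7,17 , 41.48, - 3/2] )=[ - 95, - 52, - 48, - 3/2,7, 17,41.48,45,66, 76] 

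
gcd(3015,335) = 335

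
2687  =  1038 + 1649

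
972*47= 45684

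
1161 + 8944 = 10105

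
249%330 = 249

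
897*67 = 60099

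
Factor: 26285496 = 2^3*3^1*1095229^1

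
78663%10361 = 6136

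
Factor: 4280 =2^3*5^1*107^1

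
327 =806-479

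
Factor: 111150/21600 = 247/48 = 2^( - 4 )*3^( - 1 )*13^1*19^1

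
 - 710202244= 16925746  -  727127990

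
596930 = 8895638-8298708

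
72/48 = 3/2 = 1.50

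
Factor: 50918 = 2^1 * 7^1*3637^1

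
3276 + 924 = 4200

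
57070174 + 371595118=428665292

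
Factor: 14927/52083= 3^ (-4)*11^1*23^1 * 59^1*643^( - 1) 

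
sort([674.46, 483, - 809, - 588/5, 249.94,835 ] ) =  [ - 809,-588/5, 249.94, 483, 674.46,835]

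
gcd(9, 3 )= 3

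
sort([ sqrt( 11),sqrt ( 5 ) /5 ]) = [ sqrt( 5 )/5  ,  sqrt( 11)]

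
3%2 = 1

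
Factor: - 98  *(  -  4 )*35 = 13720 = 2^3 * 5^1*7^3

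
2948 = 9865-6917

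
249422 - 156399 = 93023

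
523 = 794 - 271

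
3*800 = 2400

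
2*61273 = 122546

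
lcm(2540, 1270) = 2540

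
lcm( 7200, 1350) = 21600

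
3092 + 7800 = 10892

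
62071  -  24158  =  37913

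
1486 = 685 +801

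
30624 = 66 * 464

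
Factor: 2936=2^3*367^1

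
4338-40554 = -36216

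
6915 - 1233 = 5682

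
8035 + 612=8647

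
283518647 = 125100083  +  158418564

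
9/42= 3/14 = 0.21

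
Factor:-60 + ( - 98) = - 158=-  2^1*79^1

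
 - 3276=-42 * 78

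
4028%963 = 176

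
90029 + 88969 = 178998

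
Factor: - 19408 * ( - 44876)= 2^6*13^1 * 863^1 *1213^1 = 870953408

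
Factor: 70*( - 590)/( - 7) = 2^2 * 5^2 * 59^1 = 5900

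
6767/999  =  6 + 773/999  =  6.77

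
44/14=3 + 1/7 =3.14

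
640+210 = 850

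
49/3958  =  49/3958 = 0.01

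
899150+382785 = 1281935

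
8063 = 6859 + 1204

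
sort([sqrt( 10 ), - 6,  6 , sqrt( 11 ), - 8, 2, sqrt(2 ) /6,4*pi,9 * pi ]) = [ - 8,-6,sqrt(2) /6 , 2,sqrt (10),sqrt ( 11),6,4*pi,9*pi]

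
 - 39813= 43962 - 83775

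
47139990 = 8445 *5582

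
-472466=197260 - 669726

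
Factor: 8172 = 2^2*3^2*227^1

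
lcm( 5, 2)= 10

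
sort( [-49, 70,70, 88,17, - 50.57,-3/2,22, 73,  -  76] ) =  [ - 76, - 50.57,-49,-3/2 , 17,22,  70,  70, 73,88] 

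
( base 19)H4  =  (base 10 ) 327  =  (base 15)16C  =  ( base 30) AR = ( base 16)147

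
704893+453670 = 1158563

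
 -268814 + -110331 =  - 379145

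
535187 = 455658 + 79529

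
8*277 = 2216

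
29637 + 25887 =55524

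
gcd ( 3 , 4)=1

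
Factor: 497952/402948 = 152/123= 2^3*3^( - 1)*19^1*41^( - 1) 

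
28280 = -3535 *( - 8 ) 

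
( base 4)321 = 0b111001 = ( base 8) 71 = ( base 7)111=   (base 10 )57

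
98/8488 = 49/4244 = 0.01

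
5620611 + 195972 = 5816583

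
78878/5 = 78878/5= 15775.60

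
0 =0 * 9980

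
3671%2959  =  712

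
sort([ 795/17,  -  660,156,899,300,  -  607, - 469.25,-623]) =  [ - 660, - 623,-607, - 469.25,795/17,156,300 , 899] 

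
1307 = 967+340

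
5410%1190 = 650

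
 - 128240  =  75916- 204156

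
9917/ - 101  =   - 99 + 82/101 = - 98.19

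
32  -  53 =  - 21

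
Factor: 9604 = 2^2*7^4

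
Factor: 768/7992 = 2^5 * 3^( - 2)*37^( -1) = 32/333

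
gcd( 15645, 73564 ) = 1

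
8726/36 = 242 +7/18 = 242.39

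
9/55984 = 9/55984 = 0.00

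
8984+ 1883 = 10867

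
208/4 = 52 = 52.00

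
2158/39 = 166/3  =  55.33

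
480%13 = 12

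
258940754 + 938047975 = 1196988729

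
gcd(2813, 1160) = 29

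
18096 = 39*464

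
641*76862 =49268542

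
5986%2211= 1564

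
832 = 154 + 678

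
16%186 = 16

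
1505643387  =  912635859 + 593007528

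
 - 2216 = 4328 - 6544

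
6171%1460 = 331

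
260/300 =13/15 = 0.87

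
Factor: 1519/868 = 7/4 = 2^ ( - 2)*7^1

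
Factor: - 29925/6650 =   -  9/2=- 2^( - 1)*3^2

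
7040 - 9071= -2031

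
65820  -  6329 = 59491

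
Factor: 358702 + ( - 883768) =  - 2^1*3^1*87511^1 = - 525066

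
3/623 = 3/623=0.00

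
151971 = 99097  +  52874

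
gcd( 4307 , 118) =59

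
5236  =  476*11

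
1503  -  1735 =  - 232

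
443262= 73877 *6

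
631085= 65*9709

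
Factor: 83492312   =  2^3*1433^1*7283^1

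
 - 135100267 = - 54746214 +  - 80354053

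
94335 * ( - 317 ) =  - 29904195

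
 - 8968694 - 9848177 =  - 18816871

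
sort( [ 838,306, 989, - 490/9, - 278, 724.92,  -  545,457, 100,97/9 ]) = [ - 545, - 278, - 490/9,97/9,100, 306,457 , 724.92,838,989 ] 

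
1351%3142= 1351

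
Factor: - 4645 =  - 5^1*929^1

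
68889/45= 1530 + 13/15 = 1530.87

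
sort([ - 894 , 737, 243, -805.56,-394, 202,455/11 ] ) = [-894, - 805.56, - 394, 455/11  ,  202, 243, 737]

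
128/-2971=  - 1 + 2843/2971=- 0.04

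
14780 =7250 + 7530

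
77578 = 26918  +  50660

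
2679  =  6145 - 3466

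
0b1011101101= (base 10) 749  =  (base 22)1c1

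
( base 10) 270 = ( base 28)9i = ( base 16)10E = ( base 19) E4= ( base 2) 100001110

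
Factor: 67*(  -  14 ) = - 938= - 2^1*7^1*67^1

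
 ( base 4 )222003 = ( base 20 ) 6EB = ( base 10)2691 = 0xa83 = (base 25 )47g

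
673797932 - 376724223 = 297073709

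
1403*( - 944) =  - 1324432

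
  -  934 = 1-935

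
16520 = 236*70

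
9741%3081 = 498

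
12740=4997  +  7743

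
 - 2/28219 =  - 1+28217/28219 = - 0.00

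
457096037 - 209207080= 247888957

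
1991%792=407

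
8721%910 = 531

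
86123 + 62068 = 148191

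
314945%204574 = 110371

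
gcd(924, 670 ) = 2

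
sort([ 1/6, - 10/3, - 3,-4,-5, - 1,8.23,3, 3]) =[  -  5, - 4, - 10/3 , - 3, - 1, 1/6, 3,3,8.23 ] 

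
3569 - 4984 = -1415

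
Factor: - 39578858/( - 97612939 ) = 2^1*11^2 *41^1*3989^1*97612939^( - 1 ) 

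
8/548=2/137 = 0.01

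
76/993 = 76/993=0.08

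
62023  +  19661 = 81684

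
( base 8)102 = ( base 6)150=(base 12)56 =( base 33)20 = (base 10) 66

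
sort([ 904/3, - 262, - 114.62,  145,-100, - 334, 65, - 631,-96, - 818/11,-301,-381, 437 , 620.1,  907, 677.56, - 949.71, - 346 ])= [ - 949.71 , - 631,- 381,  -  346  , - 334, - 301, - 262,-114.62,  -  100, - 96, - 818/11  ,  65,145, 904/3, 437,620.1, 677.56,907] 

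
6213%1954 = 351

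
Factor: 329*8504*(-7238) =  - 20250592208 = - 2^4*7^2*11^1*47^2*1063^1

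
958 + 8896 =9854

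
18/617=18/617 = 0.03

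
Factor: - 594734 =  - 2^1* 7^1*23^1*1847^1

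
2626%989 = 648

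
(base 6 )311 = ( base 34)3d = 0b1110011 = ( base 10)115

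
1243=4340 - 3097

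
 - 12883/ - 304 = 12883/304 = 42.38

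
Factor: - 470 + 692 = 222   =  2^1* 3^1* 37^1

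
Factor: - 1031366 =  - 2^1*7^1*23^1*3203^1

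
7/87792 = 7/87792 = 0.00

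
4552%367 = 148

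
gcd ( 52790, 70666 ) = 2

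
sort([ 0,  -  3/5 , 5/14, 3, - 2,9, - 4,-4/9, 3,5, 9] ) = [-4,-2,-3/5, - 4/9,0,5/14,3,3,5,9 , 9] 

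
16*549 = 8784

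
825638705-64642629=760996076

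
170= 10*17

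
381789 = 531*719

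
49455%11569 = 3179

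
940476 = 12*78373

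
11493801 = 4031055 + 7462746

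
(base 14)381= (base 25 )131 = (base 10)701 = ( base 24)155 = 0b1010111101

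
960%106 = 6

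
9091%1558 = 1301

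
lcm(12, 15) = 60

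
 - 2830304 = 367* ( - 7712 )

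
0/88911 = 0 =0.00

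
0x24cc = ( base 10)9420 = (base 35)7O5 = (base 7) 36315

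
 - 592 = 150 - 742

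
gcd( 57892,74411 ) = 1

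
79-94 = -15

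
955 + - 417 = 538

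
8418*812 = 6835416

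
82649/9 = 82649/9 = 9183.22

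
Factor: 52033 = 61^1*853^1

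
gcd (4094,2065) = 1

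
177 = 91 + 86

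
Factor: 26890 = 2^1*5^1*2689^1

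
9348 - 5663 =3685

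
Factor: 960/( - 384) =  - 2^( - 1)*5^1 = - 5/2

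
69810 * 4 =279240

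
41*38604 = 1582764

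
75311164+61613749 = 136924913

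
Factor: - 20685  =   - 3^1*5^1*7^1*197^1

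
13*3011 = 39143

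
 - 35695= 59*( - 605 ) 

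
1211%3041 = 1211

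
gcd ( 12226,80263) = 1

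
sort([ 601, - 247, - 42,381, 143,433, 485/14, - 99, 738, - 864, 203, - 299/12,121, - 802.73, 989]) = [ - 864, - 802.73, - 247, - 99,  -  42, - 299/12, 485/14, 121, 143, 203, 381, 433,601 , 738, 989]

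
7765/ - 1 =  - 7765 + 0/1 = -7765.00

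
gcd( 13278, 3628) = 2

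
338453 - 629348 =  - 290895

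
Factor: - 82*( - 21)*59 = 2^1*3^1*7^1*41^1* 59^1 = 101598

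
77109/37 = 77109/37 =2084.03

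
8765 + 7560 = 16325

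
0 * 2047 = 0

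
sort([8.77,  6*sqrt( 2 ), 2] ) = [2,6 * sqrt( 2),  8.77]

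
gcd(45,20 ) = 5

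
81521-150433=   -68912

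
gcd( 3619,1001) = 77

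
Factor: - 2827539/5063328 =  - 314171/562592=- 2^(  -  5)*11^1*13^4*17581^ ( - 1) 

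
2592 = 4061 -1469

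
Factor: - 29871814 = -2^1*7^1 *2133701^1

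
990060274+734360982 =1724421256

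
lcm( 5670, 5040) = 45360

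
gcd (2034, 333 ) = 9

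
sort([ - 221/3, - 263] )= [ - 263,  -  221/3]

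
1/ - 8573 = -1  +  8572/8573 = - 0.00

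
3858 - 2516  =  1342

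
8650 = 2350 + 6300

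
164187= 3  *54729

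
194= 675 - 481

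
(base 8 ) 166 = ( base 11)a8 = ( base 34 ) 3G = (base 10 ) 118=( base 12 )9A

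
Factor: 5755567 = 5755567^1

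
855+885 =1740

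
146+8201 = 8347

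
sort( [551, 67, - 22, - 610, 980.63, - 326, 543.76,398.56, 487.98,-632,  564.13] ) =[ - 632, - 610,- 326, - 22,67, 398.56, 487.98,543.76,551, 564.13,  980.63]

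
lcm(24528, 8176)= 24528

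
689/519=689/519 = 1.33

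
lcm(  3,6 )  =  6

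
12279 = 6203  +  6076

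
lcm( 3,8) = 24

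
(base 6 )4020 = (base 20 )23g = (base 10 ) 876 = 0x36c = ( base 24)1cc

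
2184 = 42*52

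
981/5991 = 327/1997 = 0.16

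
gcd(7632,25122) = 318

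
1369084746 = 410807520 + 958277226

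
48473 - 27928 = 20545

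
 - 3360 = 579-3939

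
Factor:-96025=-5^2*23^1*167^1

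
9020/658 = 13 + 233/329 = 13.71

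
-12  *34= - 408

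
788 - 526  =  262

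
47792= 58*824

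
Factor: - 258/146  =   - 3^1*43^1*73^(-1)=- 129/73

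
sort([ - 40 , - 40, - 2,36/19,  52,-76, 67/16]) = [ -76, - 40, - 40, - 2, 36/19, 67/16, 52 ]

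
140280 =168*835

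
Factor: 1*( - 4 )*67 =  - 268  =  -2^2*67^1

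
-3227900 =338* (- 9550) 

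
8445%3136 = 2173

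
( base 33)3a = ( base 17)67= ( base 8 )155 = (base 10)109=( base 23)4H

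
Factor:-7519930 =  - 2^1  *  5^1*11^1*137^1*499^1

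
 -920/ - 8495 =184/1699= 0.11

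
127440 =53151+74289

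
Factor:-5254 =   -  2^1*37^1*71^1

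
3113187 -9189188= - 6076001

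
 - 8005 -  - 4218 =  - 3787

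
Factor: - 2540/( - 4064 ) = 5/8= 2^( - 3) * 5^1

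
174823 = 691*253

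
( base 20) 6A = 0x82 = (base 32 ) 42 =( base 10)130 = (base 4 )2002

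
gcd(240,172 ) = 4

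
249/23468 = 249/23468 = 0.01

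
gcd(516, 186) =6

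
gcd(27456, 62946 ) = 78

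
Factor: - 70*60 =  - 4200 = - 2^3*3^1*5^2 * 7^1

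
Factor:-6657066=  - 2^1*3^4 *13^1*29^1*109^1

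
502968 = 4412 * 114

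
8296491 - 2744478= 5552013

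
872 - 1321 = -449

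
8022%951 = 414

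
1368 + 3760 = 5128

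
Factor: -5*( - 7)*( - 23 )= - 805  =  - 5^1*7^1*23^1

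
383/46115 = 383/46115 = 0.01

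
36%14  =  8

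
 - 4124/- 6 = 687 + 1/3 = 687.33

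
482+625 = 1107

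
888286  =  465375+422911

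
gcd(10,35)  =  5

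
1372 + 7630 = 9002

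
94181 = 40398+53783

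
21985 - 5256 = 16729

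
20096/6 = 10048/3 = 3349.33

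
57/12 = 19/4  =  4.75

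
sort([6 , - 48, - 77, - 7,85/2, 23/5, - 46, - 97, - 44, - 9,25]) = [ - 97, - 77, - 48, - 46,- 44, - 9, - 7,23/5, 6,  25, 85/2]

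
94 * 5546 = 521324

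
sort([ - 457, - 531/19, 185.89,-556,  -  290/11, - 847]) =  [ - 847, - 556,-457 ,-531/19, - 290/11, 185.89]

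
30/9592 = 15/4796 =0.00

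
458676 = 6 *76446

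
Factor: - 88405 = - 5^1*17681^1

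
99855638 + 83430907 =183286545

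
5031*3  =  15093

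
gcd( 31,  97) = 1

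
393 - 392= 1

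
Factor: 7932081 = 3^1*17^1 * 43^1*3617^1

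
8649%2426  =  1371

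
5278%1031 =123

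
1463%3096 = 1463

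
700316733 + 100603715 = 800920448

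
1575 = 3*525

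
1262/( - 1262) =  - 1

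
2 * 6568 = 13136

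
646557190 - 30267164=616290026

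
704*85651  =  60298304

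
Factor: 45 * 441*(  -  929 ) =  - 3^4*5^1*7^2*929^1 = -18436005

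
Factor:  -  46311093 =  - 3^2*5145677^1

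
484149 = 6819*71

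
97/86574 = 97/86574 = 0.00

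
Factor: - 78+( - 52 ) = -2^1*5^1 * 13^1 = -  130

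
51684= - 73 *(-708 )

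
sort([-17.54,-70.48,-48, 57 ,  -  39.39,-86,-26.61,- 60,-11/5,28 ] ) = [  -  86, - 70.48,-60,-48 ,-39.39, - 26.61, - 17.54, - 11/5,28, 57 ]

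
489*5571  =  2724219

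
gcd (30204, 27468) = 36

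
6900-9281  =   - 2381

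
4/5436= 1/1359 = 0.00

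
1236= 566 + 670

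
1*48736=48736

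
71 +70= 141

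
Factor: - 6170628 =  - 2^2 * 3^1*514219^1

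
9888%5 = 3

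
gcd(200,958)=2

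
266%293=266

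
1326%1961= 1326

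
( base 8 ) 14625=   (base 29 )7mo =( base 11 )4a14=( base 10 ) 6549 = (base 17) 15B4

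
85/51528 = 85/51528  =  0.00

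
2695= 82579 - 79884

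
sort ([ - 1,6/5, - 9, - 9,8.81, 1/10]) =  [ - 9, - 9,-1, 1/10, 6/5, 8.81] 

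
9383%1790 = 433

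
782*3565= 2787830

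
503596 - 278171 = 225425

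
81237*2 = 162474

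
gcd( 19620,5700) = 60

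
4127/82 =50  +  27/82= 50.33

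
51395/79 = 51395/79 = 650.57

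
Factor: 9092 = 2^2*2273^1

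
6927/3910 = 6927/3910=1.77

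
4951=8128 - 3177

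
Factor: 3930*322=2^2*3^1*5^1*7^1 * 23^1*131^1   =  1265460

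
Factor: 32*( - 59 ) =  - 1888= - 2^5*59^1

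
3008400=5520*545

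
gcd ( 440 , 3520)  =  440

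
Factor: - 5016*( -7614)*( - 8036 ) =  - 306909497664 = - 2^6 * 3^5*7^2*11^1*19^1*41^1*47^1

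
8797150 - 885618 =7911532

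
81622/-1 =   -  81622 + 0/1 = - 81622.00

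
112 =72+40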